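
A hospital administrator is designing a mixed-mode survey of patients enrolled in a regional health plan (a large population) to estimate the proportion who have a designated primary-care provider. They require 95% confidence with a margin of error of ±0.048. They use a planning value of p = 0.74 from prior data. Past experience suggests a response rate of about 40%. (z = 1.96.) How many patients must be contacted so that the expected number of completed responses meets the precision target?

803

Completed interviews needed: n₀ = 1.96² × 0.1924 / 0.048² ≈ 320.80 → 321.
At a 40% response rate, contacts needed = 321 / 0.40 ≈ 802.50 → 803.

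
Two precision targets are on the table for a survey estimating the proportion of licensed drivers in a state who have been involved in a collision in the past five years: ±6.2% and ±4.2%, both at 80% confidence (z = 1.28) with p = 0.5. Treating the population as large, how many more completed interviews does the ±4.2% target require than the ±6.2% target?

126

At ±6.2%: n = 1.28² × 0.2500 / 0.062² ≈ 106.56 → 107.
At ±4.2%: n = 1.28² × 0.2500 / 0.042² ≈ 232.20 → 233.
Additional respondents: 233 − 107 = 126.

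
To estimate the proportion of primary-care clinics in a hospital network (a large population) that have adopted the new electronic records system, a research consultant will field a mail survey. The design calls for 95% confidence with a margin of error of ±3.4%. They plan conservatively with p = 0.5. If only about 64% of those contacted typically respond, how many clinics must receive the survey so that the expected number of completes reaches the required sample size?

1299

For 95% confidence, z = 1.960.
Completed interviews needed: n₀ = 1.960² × 0.2500 / 0.034² ≈ 830.80 → 831.
At a 64% response rate, contacts needed = 831 / 0.64 ≈ 1298.44 → 1299.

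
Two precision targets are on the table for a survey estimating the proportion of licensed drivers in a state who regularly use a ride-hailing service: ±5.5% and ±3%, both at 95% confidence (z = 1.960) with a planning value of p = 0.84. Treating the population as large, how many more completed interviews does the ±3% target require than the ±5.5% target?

At ±5.5%: n = 1.960² × 0.1344 / 0.055² ≈ 170.68 → 171.
At ±3%: n = 1.960² × 0.1344 / 0.030² ≈ 573.68 → 574.
Additional respondents: 574 − 171 = 403.

403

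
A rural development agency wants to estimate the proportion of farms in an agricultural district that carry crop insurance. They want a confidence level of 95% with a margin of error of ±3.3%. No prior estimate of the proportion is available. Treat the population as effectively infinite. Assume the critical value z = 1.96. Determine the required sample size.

With no prior estimate, use p = 0.5, giving p(1−p) = 0.25.
n = z²·p(1−p)/E² = 1.96² × 0.2500 / 0.033² = 3.8416 × 0.2500 / 0.001089 ≈ 881.91.
Rounding up gives n = 882.

882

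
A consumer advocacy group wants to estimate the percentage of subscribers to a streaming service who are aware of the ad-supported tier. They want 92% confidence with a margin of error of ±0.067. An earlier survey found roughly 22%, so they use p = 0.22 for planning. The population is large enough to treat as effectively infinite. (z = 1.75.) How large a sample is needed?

118

With p = 0.22, p(1−p) = 0.1716.
n = z²·p(1−p)/E² = 1.75² × 0.1716 / 0.067² = 3.0625 × 0.1716 / 0.004489 ≈ 117.07.
Rounding up gives n = 118.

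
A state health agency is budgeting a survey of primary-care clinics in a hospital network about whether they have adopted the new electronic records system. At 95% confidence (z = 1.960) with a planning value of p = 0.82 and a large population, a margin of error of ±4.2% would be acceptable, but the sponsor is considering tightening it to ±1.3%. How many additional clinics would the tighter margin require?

3034

At ±4.2%: n = 1.960² × 0.1476 / 0.042² ≈ 321.44 → 322.
At ±1.3%: n = 1.960² × 0.1476 / 0.013² ≈ 3355.15 → 3356.
Additional respondents: 3356 − 322 = 3034.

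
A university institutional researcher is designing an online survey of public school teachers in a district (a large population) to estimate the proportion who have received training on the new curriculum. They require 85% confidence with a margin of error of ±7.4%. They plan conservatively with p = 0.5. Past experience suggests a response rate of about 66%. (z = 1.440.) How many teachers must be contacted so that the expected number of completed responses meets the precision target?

144

Completed interviews needed: n₀ = 1.440² × 0.2500 / 0.074² ≈ 94.67 → 95.
At a 66% response rate, contacts needed = 95 / 0.66 ≈ 143.94 → 144.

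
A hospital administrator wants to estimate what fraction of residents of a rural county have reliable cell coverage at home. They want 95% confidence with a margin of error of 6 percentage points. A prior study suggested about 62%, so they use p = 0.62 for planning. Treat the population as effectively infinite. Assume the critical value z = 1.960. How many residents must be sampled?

252

With p = 0.62, p(1−p) = 0.2356.
n = z²·p(1−p)/E² = 1.960² × 0.2356 / 0.060² = 3.8416 × 0.2356 / 0.003600 ≈ 251.41.
Rounding up gives n = 252.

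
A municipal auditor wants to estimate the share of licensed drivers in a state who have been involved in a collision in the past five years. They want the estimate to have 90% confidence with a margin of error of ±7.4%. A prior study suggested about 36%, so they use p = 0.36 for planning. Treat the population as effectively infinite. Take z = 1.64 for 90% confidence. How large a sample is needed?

With p = 0.36, p(1−p) = 0.2304.
n = z²·p(1−p)/E² = 1.64² × 0.2304 / 0.074² = 2.6896 × 0.2304 / 0.005476 ≈ 113.16.
Rounding up gives n = 114.

114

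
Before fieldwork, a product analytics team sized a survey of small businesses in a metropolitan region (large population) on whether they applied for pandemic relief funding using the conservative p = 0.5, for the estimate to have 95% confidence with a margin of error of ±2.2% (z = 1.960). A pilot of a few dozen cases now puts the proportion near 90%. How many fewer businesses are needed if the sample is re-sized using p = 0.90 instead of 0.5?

Conservative (p = 0.5): n = 1.960² × 0.25 / 0.022² ≈ 1984.30 → 1985.
Using p = 0.90: p(1−p) = 0.0900, so n = 1.960² × 0.0900 / 0.022² ≈ 714.35 → 715.
Reduction: 1985 − 715 = 1270.

1270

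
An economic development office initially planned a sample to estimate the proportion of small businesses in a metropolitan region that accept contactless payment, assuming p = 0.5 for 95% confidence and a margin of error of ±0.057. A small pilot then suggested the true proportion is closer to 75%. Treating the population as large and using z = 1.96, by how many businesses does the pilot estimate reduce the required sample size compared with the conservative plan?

Conservative (p = 0.5): n = 1.96² × 0.25 / 0.057² ≈ 295.60 → 296.
Using p = 0.75: p(1−p) = 0.1875, so n = 1.96² × 0.1875 / 0.057² ≈ 221.70 → 222.
Reduction: 296 − 222 = 74.

74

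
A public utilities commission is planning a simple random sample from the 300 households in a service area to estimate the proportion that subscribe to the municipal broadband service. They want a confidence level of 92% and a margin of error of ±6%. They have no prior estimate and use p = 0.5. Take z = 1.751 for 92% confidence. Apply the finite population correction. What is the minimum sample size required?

125

Unadjusted: n₀ = 1.751² × 0.50 × 0.50 / 0.060² ≈ 212.92, so n₀ = 213.
Finite population correction with N = 300: n = n₀ / (1 + (n₀−1)/N) = 213 / (1 + 212/300) = 213 / 1.7067 ≈ 124.80.
Rounding up, n = 125.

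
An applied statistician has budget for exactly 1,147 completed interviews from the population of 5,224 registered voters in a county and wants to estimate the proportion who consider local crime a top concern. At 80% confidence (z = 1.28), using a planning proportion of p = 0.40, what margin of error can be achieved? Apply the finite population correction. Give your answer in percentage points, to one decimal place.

1.6

Finite-population factor: (N−n)/(N−1) = (5224−1147)/(5224−1) = 0.7806.
SE(p̂) = √[p(1−p)/n · (N−n)/(N−1)] = √[0.2400/1147 × 0.7806] = 0.01278.
E = z × SE = 1.28 × 0.01278 = 0.01636 ≈ 1.6 percentage points.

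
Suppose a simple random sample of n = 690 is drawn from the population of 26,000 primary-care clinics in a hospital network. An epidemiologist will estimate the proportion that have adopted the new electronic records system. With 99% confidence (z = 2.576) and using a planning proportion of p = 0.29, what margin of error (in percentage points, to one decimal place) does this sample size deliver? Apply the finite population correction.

Finite-population factor: (N−n)/(N−1) = (26000−690)/(26000−1) = 0.9735.
SE(p̂) = √[p(1−p)/n · (N−n)/(N−1)] = √[0.2059/690 × 0.9735] = 0.01704.
E = z × SE = 2.576 × 0.01704 = 0.04391 ≈ 4.4 percentage points.

4.4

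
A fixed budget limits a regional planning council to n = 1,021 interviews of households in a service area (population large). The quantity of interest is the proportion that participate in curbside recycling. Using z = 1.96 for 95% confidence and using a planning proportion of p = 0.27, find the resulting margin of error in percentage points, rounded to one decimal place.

SE(p̂) = √[p(1−p)/n] = √[0.1971/1021] = 0.01389.
E = z × SE = 1.96 × 0.01389 = 0.02723, or 2.7 percentage points.

2.7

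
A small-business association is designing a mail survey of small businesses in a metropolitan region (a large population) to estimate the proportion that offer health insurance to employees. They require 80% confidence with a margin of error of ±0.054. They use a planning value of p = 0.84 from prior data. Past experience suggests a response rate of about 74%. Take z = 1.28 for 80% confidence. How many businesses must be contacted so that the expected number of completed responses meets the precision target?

Completed interviews needed: n₀ = 1.28² × 0.1344 / 0.054² ≈ 75.51 → 76.
At a 74% response rate, contacts needed = 76 / 0.74 ≈ 102.70 → 103.

103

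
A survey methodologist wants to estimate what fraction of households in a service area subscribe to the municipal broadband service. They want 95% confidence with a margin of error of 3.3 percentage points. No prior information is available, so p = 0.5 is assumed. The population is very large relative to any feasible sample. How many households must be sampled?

For 95% confidence, z = 1.960.
With p = 0.5, p(1−p) = 0.25.
n = z²·p(1−p)/E² = 1.960² × 0.2500 / 0.033² = 3.8416 × 0.2500 / 0.001089 ≈ 881.91.
Rounding up gives n = 882.

882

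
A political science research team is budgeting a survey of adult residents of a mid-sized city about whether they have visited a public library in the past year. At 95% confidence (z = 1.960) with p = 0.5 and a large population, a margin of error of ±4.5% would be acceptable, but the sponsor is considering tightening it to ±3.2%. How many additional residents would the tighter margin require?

At ±4.5%: n = 1.960² × 0.2500 / 0.045² ≈ 474.27 → 475.
At ±3.2%: n = 1.960² × 0.2500 / 0.032² ≈ 937.89 → 938.
Additional respondents: 938 − 475 = 463.

463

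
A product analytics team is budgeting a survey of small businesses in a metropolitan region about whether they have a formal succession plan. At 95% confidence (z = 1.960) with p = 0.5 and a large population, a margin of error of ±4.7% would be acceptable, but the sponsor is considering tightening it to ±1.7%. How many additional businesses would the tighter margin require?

2889

At ±4.7%: n = 1.960² × 0.2500 / 0.047² ≈ 434.77 → 435.
At ±1.7%: n = 1.960² × 0.2500 / 0.017² ≈ 3323.18 → 3324.
Additional respondents: 3324 − 435 = 2889.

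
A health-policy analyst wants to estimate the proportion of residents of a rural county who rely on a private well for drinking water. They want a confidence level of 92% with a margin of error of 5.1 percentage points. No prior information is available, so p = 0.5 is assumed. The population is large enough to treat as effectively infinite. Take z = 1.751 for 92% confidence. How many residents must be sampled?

With p = 0.5, p(1−p) = 0.25.
n = z²·p(1−p)/E² = 1.751² × 0.2500 / 0.051² = 3.0660 × 0.2500 / 0.002601 ≈ 294.69.
Rounding up gives n = 295.

295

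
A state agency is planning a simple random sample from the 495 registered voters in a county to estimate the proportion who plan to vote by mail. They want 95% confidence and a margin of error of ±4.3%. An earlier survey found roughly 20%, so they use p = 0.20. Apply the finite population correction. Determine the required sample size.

For 95% confidence, z = 1.960.
Unadjusted: n₀ = 1.960² × 0.20 × 0.80 / 0.043² ≈ 332.43, so n₀ = 333.
Finite population correction with N = 495: n = n₀ / (1 + (n₀−1)/N) = 333 / (1 + 332/495) = 333 / 1.6707 ≈ 199.32.
Rounding up, n = 200.

200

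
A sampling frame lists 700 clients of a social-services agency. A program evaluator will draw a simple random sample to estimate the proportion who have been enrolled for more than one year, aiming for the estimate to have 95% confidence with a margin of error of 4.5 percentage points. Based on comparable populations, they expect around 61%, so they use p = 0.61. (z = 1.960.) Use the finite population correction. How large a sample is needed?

275

Unadjusted: n₀ = 1.960² × 0.61 × 0.39 / 0.045² ≈ 451.32, so n₀ = 452.
Finite population correction with N = 700: n = n₀ / (1 + (n₀−1)/N) = 452 / (1 + 451/700) = 452 / 1.6443 ≈ 274.89.
Rounding up, n = 275.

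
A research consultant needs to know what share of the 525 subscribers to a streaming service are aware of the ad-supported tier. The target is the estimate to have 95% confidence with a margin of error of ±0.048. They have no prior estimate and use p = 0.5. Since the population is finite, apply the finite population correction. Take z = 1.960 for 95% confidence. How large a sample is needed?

Unadjusted: n₀ = 1.960² × 0.50 × 0.50 / 0.048² ≈ 416.84, so n₀ = 417.
Finite population correction with N = 525: n = n₀ / (1 + (n₀−1)/N) = 417 / (1 + 416/525) = 417 / 1.7924 ≈ 232.65.
Rounding up, n = 233.

233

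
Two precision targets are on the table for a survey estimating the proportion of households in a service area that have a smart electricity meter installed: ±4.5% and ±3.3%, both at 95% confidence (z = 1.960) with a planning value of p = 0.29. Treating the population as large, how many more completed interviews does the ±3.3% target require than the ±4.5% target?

At ±4.5%: n = 1.960² × 0.2059 / 0.045² ≈ 390.61 → 391.
At ±3.3%: n = 1.960² × 0.2059 / 0.033² ≈ 726.34 → 727.
Additional respondents: 727 − 391 = 336.

336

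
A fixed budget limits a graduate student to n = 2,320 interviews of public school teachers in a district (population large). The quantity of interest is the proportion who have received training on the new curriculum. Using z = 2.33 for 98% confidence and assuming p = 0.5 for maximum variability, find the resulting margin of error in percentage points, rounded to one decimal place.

SE(p̂) = √[p(1−p)/n] = √[0.2500/2320] = 0.01038.
E = z × SE = 2.33 × 0.01038 = 0.02419, or 2.4 percentage points.

2.4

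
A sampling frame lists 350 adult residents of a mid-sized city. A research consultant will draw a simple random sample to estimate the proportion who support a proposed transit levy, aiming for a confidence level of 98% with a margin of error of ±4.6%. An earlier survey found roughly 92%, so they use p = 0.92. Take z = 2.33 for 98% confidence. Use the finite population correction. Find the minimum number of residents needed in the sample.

123

Unadjusted: n₀ = 2.33² × 0.92 × 0.08 / 0.046² ≈ 188.83, so n₀ = 189.
Finite population correction with N = 350: n = n₀ / (1 + (n₀−1)/N) = 189 / (1 + 188/350) = 189 / 1.5371 ≈ 122.96.
Rounding up, n = 123.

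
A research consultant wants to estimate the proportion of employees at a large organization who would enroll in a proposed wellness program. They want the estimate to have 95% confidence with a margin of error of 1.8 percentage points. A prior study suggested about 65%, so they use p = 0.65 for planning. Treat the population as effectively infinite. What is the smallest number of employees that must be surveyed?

For 95% confidence, z = 1.96.
With p = 0.65, p(1−p) = 0.2275.
n = z²·p(1−p)/E² = 1.96² × 0.2275 / 0.018² = 3.8416 × 0.2275 / 0.000324 ≈ 2697.42.
Rounding up gives n = 2698.

2698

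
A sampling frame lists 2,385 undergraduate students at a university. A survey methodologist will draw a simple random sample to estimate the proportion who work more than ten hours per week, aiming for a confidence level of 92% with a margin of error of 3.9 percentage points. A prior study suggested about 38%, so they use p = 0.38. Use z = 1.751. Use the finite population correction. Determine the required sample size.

397

Unadjusted: n₀ = 1.751² × 0.38 × 0.62 / 0.039² ≈ 474.92, so n₀ = 475.
Finite population correction with N = 2,385: n = n₀ / (1 + (n₀−1)/N) = 475 / (1 + 474/2385) = 475 / 1.1987 ≈ 396.25.
Rounding up, n = 397.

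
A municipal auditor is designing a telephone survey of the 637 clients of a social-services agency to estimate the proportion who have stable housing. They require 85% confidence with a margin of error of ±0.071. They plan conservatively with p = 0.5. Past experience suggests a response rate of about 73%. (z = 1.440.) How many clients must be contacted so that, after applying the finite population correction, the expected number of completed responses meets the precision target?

Completed interviews needed (unadjusted): n₀ = 1.440² × 0.2500 / 0.071² ≈ 102.84 → 103.
FPC for N = 637: n = 103 / (1 + 102/637) = 103 / 1.1601 ≈ 88.78 → 89.
At a 73% response rate, contacts needed = 89 / 0.73 ≈ 121.92 → 122.

122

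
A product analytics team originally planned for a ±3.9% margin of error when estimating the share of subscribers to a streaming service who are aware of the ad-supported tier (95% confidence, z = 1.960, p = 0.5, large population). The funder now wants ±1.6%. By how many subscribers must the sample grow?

3120

At ±3.9%: n = 1.960² × 0.2500 / 0.039² ≈ 631.43 → 632.
At ±1.6%: n = 1.960² × 0.2500 / 0.016² ≈ 3751.56 → 3752.
Additional respondents: 3752 − 632 = 3120.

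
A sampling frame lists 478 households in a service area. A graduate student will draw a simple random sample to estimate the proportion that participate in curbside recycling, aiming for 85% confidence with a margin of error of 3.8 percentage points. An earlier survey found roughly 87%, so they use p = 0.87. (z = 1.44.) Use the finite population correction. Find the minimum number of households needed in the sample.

122

Unadjusted: n₀ = 1.44² × 0.87 × 0.13 / 0.038² ≈ 162.41, so n₀ = 163.
Finite population correction with N = 478: n = n₀ / (1 + (n₀−1)/N) = 163 / (1 + 162/478) = 163 / 1.3389 ≈ 121.74.
Rounding up, n = 122.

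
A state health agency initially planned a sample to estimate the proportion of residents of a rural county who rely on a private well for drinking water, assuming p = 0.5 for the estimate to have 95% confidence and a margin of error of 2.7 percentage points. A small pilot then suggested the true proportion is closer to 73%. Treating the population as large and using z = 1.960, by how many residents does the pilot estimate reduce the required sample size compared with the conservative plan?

Conservative (p = 0.5): n = 1.960² × 0.25 / 0.027² ≈ 1317.42 → 1318.
Using p = 0.73: p(1−p) = 0.1971, so n = 1.960² × 0.1971 / 0.027² ≈ 1038.65 → 1039.
Reduction: 1318 − 1039 = 279.

279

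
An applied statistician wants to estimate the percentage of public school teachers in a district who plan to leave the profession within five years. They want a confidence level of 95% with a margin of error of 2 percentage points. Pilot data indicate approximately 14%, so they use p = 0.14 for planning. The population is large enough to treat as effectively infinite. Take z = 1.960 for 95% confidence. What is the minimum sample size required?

1157

With p = 0.14, p(1−p) = 0.1204.
n = z²·p(1−p)/E² = 1.960² × 0.1204 / 0.020² = 3.8416 × 0.1204 / 0.000400 ≈ 1156.32.
Rounding up gives n = 1157.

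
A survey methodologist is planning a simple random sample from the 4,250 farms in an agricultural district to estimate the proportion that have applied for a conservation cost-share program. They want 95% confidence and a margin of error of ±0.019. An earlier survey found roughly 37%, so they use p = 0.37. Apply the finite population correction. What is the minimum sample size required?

For 95% confidence, z = 1.96.
Unadjusted: n₀ = 1.96² × 0.37 × 0.63 / 0.019² ≈ 2480.55, so n₀ = 2481.
Finite population correction with N = 4,250: n = n₀ / (1 + (n₀−1)/N) = 2481 / (1 + 2480/4250) = 2481 / 1.5835 ≈ 1566.75.
Rounding up, n = 1567.

1567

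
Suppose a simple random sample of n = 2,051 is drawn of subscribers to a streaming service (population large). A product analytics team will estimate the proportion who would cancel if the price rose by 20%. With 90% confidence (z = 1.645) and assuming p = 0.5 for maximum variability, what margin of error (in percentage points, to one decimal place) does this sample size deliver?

1.8

SE(p̂) = √[p(1−p)/n] = √[0.2500/2051] = 0.01104.
E = z × SE = 1.645 × 0.01104 = 0.01816, or 1.8 percentage points.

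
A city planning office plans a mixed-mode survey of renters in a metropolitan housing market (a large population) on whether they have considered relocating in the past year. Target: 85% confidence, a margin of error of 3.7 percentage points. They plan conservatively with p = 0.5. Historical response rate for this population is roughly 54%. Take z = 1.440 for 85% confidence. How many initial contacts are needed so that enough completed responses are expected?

Completed interviews needed: n₀ = 1.440² × 0.2500 / 0.037² ≈ 378.67 → 379.
At a 54% response rate, contacts needed = 379 / 0.54 ≈ 701.85 → 702.

702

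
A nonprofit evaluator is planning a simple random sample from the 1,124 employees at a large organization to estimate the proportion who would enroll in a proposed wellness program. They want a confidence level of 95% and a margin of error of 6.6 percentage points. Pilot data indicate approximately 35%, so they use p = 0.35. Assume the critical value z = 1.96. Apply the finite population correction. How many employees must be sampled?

Unadjusted: n₀ = 1.96² × 0.35 × 0.65 / 0.066² ≈ 200.63, so n₀ = 201.
Finite population correction with N = 1,124: n = n₀ / (1 + (n₀−1)/N) = 201 / (1 + 200/1124) = 201 / 1.1779 ≈ 170.64.
Rounding up, n = 171.

171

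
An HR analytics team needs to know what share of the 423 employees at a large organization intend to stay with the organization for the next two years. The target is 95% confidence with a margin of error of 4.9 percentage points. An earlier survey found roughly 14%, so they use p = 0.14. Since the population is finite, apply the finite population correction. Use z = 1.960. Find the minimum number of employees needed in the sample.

133

Unadjusted: n₀ = 1.960² × 0.14 × 0.86 / 0.049² ≈ 192.64, so n₀ = 193.
Finite population correction with N = 423: n = n₀ / (1 + (n₀−1)/N) = 193 / (1 + 192/423) = 193 / 1.4539 ≈ 132.75.
Rounding up, n = 133.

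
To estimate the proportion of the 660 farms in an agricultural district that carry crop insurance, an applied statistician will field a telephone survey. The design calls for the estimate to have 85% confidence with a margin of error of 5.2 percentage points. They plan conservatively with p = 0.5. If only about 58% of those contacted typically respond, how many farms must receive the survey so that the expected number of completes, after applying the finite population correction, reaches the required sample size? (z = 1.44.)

257

Completed interviews needed (unadjusted): n₀ = 1.44² × 0.2500 / 0.052² ≈ 191.72 → 192.
FPC for N = 660: n = 192 / (1 + 191/660) = 192 / 1.2894 ≈ 148.91 → 149.
At a 58% response rate, contacts needed = 149 / 0.58 ≈ 256.90 → 257.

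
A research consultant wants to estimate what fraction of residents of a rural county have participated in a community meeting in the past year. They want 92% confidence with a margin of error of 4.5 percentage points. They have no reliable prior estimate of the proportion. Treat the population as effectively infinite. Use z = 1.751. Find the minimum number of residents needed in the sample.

379

With no prior estimate, use p = 0.5, giving p(1−p) = 0.25.
n = z²·p(1−p)/E² = 1.751² × 0.2500 / 0.045² = 3.0660 × 0.2500 / 0.002025 ≈ 378.52.
Rounding up gives n = 379.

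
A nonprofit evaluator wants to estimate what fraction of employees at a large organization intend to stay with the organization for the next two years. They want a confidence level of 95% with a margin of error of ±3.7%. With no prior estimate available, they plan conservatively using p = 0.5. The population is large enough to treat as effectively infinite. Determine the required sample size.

For 95% confidence, z = 1.96.
With p = 0.5, p(1−p) = 0.25.
n = z²·p(1−p)/E² = 1.96² × 0.2500 / 0.037² = 3.8416 × 0.2500 / 0.001369 ≈ 701.53.
Rounding up gives n = 702.

702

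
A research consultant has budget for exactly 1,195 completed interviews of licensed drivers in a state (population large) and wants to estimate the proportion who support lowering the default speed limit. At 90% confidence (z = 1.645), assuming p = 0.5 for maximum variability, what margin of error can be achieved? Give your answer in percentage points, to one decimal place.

SE(p̂) = √[p(1−p)/n] = √[0.2500/1195] = 0.01446.
E = z × SE = 1.645 × 0.01446 = 0.02379, or 2.4 percentage points.

2.4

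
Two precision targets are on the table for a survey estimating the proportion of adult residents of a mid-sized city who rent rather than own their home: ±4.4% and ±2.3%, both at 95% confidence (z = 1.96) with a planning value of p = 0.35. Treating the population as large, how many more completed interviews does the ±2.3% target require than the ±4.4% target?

1201

At ±4.4%: n = 1.96² × 0.2275 / 0.044² ≈ 451.43 → 452.
At ±2.3%: n = 1.96² × 0.2275 / 0.023² ≈ 1652.11 → 1653.
Additional respondents: 1653 − 452 = 1201.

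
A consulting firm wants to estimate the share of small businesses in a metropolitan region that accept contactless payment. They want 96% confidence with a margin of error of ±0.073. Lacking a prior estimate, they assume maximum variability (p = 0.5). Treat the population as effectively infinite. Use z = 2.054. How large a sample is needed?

198

With p = 0.5, p(1−p) = 0.25.
n = z²·p(1−p)/E² = 2.054² × 0.2500 / 0.073² = 4.2189 × 0.2500 / 0.005329 ≈ 197.92.
Rounding up gives n = 198.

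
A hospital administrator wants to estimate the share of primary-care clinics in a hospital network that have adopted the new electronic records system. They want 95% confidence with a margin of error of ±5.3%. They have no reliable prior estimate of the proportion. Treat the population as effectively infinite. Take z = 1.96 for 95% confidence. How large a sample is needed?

With no prior estimate, use p = 0.5, giving p(1−p) = 0.25.
n = z²·p(1−p)/E² = 1.96² × 0.2500 / 0.053² = 3.8416 × 0.2500 / 0.002809 ≈ 341.90.
Rounding up gives n = 342.

342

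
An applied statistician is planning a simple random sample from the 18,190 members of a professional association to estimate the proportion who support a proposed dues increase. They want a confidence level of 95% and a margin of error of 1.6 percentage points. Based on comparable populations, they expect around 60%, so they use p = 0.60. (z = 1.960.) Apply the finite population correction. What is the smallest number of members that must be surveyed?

3007

Unadjusted: n₀ = 1.960² × 0.60 × 0.40 / 0.016² ≈ 3601.50, so n₀ = 3602.
Finite population correction with N = 18,190: n = n₀ / (1 + (n₀−1)/N) = 3602 / (1 + 3601/18190) = 3602 / 1.1980 ≈ 3006.76.
Rounding up, n = 3007.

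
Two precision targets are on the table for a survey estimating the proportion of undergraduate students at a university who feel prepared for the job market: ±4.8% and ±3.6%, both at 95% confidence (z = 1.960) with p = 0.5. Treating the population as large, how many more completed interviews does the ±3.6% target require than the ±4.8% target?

At ±4.8%: n = 1.960² × 0.2500 / 0.048² ≈ 416.84 → 417.
At ±3.6%: n = 1.960² × 0.2500 / 0.036² ≈ 741.05 → 742.
Additional respondents: 742 − 417 = 325.

325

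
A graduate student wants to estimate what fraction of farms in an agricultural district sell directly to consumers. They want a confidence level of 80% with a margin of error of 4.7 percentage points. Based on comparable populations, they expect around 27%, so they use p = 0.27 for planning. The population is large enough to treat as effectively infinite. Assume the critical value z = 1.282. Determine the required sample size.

With p = 0.27, p(1−p) = 0.1971.
n = z²·p(1−p)/E² = 1.282² × 0.1971 / 0.047² = 1.6435 × 0.1971 / 0.002209 ≈ 146.64.
Rounding up gives n = 147.

147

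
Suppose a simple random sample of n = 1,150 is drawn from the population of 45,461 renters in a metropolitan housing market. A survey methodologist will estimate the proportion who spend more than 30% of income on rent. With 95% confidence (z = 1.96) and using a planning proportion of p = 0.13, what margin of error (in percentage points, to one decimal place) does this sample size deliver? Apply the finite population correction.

Finite-population factor: (N−n)/(N−1) = (45461−1150)/(45461−1) = 0.9747.
SE(p̂) = √[p(1−p)/n · (N−n)/(N−1)] = √[0.1131/1150 × 0.9747] = 0.00979.
E = z × SE = 1.96 × 0.00979 = 0.01919 ≈ 1.9 percentage points.

1.9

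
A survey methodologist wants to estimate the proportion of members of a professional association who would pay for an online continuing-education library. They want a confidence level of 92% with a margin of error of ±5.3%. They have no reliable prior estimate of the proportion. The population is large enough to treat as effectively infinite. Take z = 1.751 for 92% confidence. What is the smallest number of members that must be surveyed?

273

With no prior estimate, use p = 0.5, giving p(1−p) = 0.25.
n = z²·p(1−p)/E² = 1.751² × 0.2500 / 0.053² = 3.0660 × 0.2500 / 0.002809 ≈ 272.87.
Rounding up gives n = 273.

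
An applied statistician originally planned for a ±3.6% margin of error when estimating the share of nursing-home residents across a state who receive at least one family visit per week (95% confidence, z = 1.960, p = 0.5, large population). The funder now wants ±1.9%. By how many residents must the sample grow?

At ±3.6%: n = 1.960² × 0.2500 / 0.036² ≈ 741.05 → 742.
At ±1.9%: n = 1.960² × 0.2500 / 0.019² ≈ 2660.39 → 2661.
Additional respondents: 2661 − 742 = 1919.

1919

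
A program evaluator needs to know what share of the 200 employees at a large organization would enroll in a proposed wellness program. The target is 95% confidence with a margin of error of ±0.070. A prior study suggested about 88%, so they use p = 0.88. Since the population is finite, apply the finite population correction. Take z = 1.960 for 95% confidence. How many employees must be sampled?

59

Unadjusted: n₀ = 1.960² × 0.88 × 0.12 / 0.070² ≈ 82.79, so n₀ = 83.
Finite population correction with N = 200: n = n₀ / (1 + (n₀−1)/N) = 83 / (1 + 82/200) = 83 / 1.4100 ≈ 58.87.
Rounding up, n = 59.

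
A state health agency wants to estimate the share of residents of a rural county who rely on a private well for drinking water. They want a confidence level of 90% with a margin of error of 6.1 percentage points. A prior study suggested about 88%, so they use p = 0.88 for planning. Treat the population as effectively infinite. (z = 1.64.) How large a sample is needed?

77

With p = 0.88, p(1−p) = 0.1056.
n = z²·p(1−p)/E² = 1.64² × 0.1056 / 0.061² = 2.6896 × 0.1056 / 0.003721 ≈ 76.33.
Rounding up gives n = 77.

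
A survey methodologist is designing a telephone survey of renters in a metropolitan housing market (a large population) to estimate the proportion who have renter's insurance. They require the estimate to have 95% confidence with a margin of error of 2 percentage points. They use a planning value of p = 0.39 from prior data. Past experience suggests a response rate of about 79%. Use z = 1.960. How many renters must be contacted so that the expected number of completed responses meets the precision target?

Completed interviews needed: n₀ = 1.960² × 0.2379 / 0.020² ≈ 2284.79 → 2285.
At a 79% response rate, contacts needed = 2285 / 0.79 ≈ 2892.41 → 2893.

2893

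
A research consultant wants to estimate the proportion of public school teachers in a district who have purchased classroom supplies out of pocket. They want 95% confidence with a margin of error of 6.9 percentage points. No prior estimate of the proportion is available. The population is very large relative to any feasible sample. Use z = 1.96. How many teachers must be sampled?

With no prior estimate, use p = 0.5, giving p(1−p) = 0.25.
n = z²·p(1−p)/E² = 1.96² × 0.2500 / 0.069² = 3.8416 × 0.2500 / 0.004761 ≈ 201.72.
Rounding up gives n = 202.

202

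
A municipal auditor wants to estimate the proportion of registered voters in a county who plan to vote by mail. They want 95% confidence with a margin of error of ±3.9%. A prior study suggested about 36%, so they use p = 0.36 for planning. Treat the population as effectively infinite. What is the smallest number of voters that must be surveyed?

For 95% confidence, z = 1.96.
With p = 0.36, p(1−p) = 0.2304.
n = z²·p(1−p)/E² = 1.96² × 0.2304 / 0.039² = 3.8416 × 0.2304 / 0.001521 ≈ 581.92.
Rounding up gives n = 582.

582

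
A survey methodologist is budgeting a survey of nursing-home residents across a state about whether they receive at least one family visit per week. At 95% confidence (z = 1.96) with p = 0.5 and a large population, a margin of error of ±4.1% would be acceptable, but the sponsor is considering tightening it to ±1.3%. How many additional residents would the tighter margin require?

5111

At ±4.1%: n = 1.96² × 0.2500 / 0.041² ≈ 571.33 → 572.
At ±1.3%: n = 1.96² × 0.2500 / 0.013² ≈ 5682.84 → 5683.
Additional respondents: 5683 − 572 = 5111.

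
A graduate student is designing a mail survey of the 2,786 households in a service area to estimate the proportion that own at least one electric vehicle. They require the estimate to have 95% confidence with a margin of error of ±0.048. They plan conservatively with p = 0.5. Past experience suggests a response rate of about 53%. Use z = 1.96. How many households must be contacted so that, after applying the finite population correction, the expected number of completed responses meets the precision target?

Completed interviews needed (unadjusted): n₀ = 1.96² × 0.2500 / 0.048² ≈ 416.84 → 417.
FPC for N = 2,786: n = 417 / (1 + 416/2786) = 417 / 1.1493 ≈ 362.82 → 363.
At a 53% response rate, contacts needed = 363 / 0.53 ≈ 684.91 → 685.

685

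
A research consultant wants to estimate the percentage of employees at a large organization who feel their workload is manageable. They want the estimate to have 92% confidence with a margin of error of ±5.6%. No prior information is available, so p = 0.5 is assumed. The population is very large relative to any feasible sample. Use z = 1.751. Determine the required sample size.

With p = 0.5, p(1−p) = 0.25.
n = z²·p(1−p)/E² = 1.751² × 0.2500 / 0.056² = 3.0660 × 0.2500 / 0.003136 ≈ 244.42.
Rounding up gives n = 245.

245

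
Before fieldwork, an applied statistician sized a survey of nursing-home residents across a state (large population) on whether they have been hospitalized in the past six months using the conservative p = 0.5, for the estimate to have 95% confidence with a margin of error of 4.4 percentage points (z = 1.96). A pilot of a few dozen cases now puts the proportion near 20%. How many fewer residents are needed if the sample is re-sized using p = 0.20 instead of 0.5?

179

Conservative (p = 0.5): n = 1.96² × 0.25 / 0.044² ≈ 496.07 → 497.
Using p = 0.20: p(1−p) = 0.1600, so n = 1.96² × 0.1600 / 0.044² ≈ 317.49 → 318.
Reduction: 497 − 318 = 179.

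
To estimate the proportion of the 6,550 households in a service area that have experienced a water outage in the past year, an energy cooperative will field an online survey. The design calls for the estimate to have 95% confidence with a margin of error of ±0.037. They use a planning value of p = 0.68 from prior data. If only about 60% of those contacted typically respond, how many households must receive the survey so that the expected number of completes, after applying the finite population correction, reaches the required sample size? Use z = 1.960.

932

Completed interviews needed (unadjusted): n₀ = 1.960² × 0.2176 / 0.037² ≈ 610.62 → 611.
FPC for N = 6,550: n = 611 / (1 + 610/6550) = 611 / 1.0931 ≈ 558.95 → 559.
At a 60% response rate, contacts needed = 559 / 0.60 ≈ 931.67 → 932.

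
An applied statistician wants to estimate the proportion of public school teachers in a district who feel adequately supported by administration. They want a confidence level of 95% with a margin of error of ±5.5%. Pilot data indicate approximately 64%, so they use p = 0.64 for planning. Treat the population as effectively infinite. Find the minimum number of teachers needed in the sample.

For 95% confidence, z = 1.96.
With p = 0.64, p(1−p) = 0.2304.
n = z²·p(1−p)/E² = 1.96² × 0.2304 / 0.055² = 3.8416 × 0.2304 / 0.003025 ≈ 292.60.
Rounding up gives n = 293.

293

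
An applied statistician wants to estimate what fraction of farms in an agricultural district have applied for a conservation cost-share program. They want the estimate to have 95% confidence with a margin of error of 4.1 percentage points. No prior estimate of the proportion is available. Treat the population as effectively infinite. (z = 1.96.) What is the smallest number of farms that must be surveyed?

With no prior estimate, use p = 0.5, giving p(1−p) = 0.25.
n = z²·p(1−p)/E² = 1.96² × 0.2500 / 0.041² = 3.8416 × 0.2500 / 0.001681 ≈ 571.33.
Rounding up gives n = 572.

572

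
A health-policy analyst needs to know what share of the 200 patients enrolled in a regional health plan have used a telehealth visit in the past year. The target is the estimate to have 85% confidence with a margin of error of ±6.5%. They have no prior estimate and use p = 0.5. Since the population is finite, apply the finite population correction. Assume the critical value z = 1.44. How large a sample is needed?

Unadjusted: n₀ = 1.44² × 0.50 × 0.50 / 0.065² ≈ 122.70, so n₀ = 123.
Finite population correction with N = 200: n = n₀ / (1 + (n₀−1)/N) = 123 / (1 + 122/200) = 123 / 1.6100 ≈ 76.40.
Rounding up, n = 77.

77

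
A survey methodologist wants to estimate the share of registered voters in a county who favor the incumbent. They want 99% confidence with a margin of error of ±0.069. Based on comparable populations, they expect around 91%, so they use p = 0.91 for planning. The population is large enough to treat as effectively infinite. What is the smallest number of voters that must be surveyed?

For 99% confidence, z = 2.58.
With p = 0.91, p(1−p) = 0.0819.
n = z²·p(1−p)/E² = 2.58² × 0.0819 / 0.069² = 6.6564 × 0.0819 / 0.004761 ≈ 114.51.
Rounding up gives n = 115.

115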